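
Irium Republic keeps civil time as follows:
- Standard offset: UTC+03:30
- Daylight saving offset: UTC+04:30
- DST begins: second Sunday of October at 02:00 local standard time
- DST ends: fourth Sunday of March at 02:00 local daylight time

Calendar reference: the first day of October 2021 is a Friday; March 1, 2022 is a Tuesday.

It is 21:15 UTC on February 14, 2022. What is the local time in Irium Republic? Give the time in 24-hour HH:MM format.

1 October 2021 is a Friday, so the first Sunday is October 3 and the second is October 10.
1 March 2022 is a Tuesday, so the first Sunday is March 6 and the fourth is March 27.
At the standard offset (UTC+03:30), 21:15 UTC + 3h30m = 00:45 Irium Republic standard time (rolling into the next day, 15 February 2022).
The standard-time date in Irium Republic, February 15, 2022, falls between 10 October 2021 and 27 March 2022, so daylight saving is in effect and Irium Republic is at UTC+04:30.
21:15 UTC + 4h30m = 01:45 local (rolling into the next day, 15 February 2022).

01:45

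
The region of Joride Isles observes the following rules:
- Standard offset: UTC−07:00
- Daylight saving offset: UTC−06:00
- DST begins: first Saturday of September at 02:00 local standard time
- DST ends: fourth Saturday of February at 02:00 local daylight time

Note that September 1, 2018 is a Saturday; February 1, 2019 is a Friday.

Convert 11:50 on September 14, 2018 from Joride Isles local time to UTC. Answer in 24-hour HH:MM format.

1 September 2018 is a Saturday, so the first Saturday is September 1.
1 February 2019 is a Friday, so the first Saturday is February 2 and the fourth is February 23.
September 14, 2018 falls between 1 September 2018 and 23 February 2019, so daylight saving is in effect and Joride Isles is at UTC−06:00.
11:50 local + 6h = 17:50 UTC.

17:50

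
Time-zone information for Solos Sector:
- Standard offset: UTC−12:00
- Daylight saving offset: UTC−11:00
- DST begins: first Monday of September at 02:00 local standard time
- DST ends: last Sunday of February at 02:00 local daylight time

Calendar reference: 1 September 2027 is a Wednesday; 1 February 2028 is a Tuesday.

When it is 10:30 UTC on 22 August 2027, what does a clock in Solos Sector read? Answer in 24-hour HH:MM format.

1 September 2027 is a Wednesday, so the first Monday is September 6.
1 February 2028 is a Tuesday, so Sundays fall on 6, 13, 20, 27; the last is February 27.
At the standard offset (UTC−12:00), 10:30 UTC − 12h = 22:30 Solos Sector standard time (rolling into the previous day, 21 August 2027).
Daylight saving runs 6 September 2027 – 27 February 2028; the standard-time date in Solos Sector, 21 August 2027, is outside that window, so Solos Sector is on standard time at UTC−12:00.
10:30 UTC − 12h = 22:30 local (rolling into the previous day, 21 August 2027).

22:30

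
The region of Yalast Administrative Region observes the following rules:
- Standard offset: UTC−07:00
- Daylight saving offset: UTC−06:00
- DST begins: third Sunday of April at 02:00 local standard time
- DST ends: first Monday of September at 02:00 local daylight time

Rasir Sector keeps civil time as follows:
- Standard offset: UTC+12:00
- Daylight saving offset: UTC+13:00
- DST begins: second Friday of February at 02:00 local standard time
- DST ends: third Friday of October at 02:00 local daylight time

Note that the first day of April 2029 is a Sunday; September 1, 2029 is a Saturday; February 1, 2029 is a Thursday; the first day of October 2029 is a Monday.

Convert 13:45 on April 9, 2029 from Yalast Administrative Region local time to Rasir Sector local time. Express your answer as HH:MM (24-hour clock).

1 April 2029 is a Sunday, so the first Sunday is April 1 and the third is April 15.
1 September 2029 is a Saturday, so the first Monday is September 3.
April 9, 2029 does not fall between 15 April and 3 September, so daylight saving is not in effect and Yalast Administrative Region is at UTC−07:00.
13:45 Yalast Administrative Region + 7h = 20:45 UTC.
1 February 2029 is a Thursday, so the first Friday is February 2 and the second is February 9.
1 October 2029 is a Monday, so the first Friday is October 5 and the third is October 19.
At the standard offset (UTC+12:00), 20:45 UTC + 12h = 08:45 Rasir Sector standard time (rolling into the next day, 10 April 2029).
The standard-time date in Rasir Sector, April 10, 2029, falls between 9 February and 19 October, so daylight saving is in effect and Rasir Sector is at UTC+13:00.
20:45 UTC + 13h = 09:45 Rasir Sector (rolling into the next day, 10 April 2029).

09:45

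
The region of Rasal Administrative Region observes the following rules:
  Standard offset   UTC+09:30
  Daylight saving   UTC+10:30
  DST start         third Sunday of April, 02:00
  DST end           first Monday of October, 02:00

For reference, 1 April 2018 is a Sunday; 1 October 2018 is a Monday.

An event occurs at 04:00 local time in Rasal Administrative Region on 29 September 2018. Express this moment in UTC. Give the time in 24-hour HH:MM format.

1 April 2018 is a Sunday, so the first Sunday is April 1 and the third is April 15.
1 October 2018 is a Monday, so the first Monday is October 1.
29 September 2018 lies within the daylight-saving period (15 April – 1 October), so Rasal Administrative Region is on daylight time, UTC+10:30.
04:00 local − 10h30m = 17:30 UTC (rolling into the previous day, 28 September 2018).

17:30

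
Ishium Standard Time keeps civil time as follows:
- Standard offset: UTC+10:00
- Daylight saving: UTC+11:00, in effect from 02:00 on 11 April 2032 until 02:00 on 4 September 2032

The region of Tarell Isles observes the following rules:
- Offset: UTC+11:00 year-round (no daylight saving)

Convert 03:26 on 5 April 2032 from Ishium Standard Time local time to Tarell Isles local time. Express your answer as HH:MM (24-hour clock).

04:26

5 April 2032 is outside the daylight-saving period (11 April – 4 September), so Ishium Standard Time is on standard time, UTC+10:00.
03:26 Ishium Standard Time − 10h = 17:26 UTC (rolling into the previous day, 4 April 2032).
Tarell Isles stays on UTC+11:00 all year.
17:26 UTC + 11h = 04:26 Tarell Isles (rolling into the next day, 5 April 2032).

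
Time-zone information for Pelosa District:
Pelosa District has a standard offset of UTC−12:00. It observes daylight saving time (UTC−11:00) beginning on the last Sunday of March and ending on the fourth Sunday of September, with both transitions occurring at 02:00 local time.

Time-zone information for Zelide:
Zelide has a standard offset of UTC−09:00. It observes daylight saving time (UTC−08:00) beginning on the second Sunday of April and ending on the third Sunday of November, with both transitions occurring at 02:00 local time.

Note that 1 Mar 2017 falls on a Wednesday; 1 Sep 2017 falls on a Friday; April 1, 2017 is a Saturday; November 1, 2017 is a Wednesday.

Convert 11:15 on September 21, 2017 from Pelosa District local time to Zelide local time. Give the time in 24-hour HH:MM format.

14:15

1 March 2017 is a Wednesday, so Sundays fall on 5, 12, 19, 26; the last is March 26.
1 September 2017 is a Friday, so the first Sunday is September 3 and the fourth is September 24.
September 21, 2017 falls between 26 March and 24 September, so daylight saving is in effect and Pelosa District is at UTC−11:00.
11:15 Pelosa District + 11h = 22:15 UTC.
1 April 2017 is a Saturday, so the first Sunday is April 2 and the second is April 9.
1 November 2017 is a Wednesday, so the first Sunday is November 5 and the third is November 19.
At the standard offset (UTC−09:00), 22:15 UTC − 9h = 13:15 Zelide standard time.
Daylight saving runs 9 April – 19 November; the standard-time date in Zelide, September 21, 2017, is inside that window, so Zelide is at UTC−08:00.
22:15 UTC − 8h = 14:15 Zelide.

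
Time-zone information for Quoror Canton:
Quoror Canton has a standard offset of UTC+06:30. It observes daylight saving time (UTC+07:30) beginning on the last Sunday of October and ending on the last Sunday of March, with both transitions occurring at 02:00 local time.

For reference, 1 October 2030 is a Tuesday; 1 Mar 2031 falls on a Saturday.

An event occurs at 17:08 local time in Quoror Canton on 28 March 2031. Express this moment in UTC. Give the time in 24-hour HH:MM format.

1 October 2030 is a Tuesday, so Sundays fall on 6, 13, 20, 27; the last is October 27.
1 March 2031 is a Saturday, so Sundays fall on 2, 9, 16, 23, 30; the last is March 30.
28 March 2031 lies within the daylight-saving period (27 October 2030 – 30 March 2031), so Quoror Canton is on daylight time, UTC+07:30.
17:08 local − 7h30m = 09:38 UTC.

09:38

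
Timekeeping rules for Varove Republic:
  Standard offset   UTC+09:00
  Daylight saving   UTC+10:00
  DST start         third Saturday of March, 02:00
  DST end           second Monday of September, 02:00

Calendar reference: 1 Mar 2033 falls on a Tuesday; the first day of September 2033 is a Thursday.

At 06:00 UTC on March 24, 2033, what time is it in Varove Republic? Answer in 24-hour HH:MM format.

1 March 2033 is a Tuesday, so the first Saturday is March 5 and the third is March 19.
1 September 2033 is a Thursday, so the first Monday is September 5 and the second is September 12.
At the standard offset (UTC+09:00), 06:00 UTC + 9h = 15:00 Varove Republic standard time.
The standard-time date in Varove Republic, March 24, 2033, lies within the daylight-saving period (19 March – 12 September), so Varove Republic is on daylight time, UTC+10:00.
06:00 UTC + 10h = 16:00 local.

16:00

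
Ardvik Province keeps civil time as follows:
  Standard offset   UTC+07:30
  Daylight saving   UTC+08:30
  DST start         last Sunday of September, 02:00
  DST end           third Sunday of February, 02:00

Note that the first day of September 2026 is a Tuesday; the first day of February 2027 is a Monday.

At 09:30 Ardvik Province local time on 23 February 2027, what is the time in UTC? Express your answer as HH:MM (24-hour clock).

1 September 2026 is a Tuesday, so Sundays fall on 6, 13, 20, 27; the last is September 27.
1 February 2027 is a Monday, so the first Sunday is February 7 and the third is February 21.
23 February 2027 is outside the daylight-saving period (27 September 2026 – 21 February 2027), so Ardvik Province is on standard time, UTC+07:30.
09:30 local − 7h30m = 02:00 UTC.

02:00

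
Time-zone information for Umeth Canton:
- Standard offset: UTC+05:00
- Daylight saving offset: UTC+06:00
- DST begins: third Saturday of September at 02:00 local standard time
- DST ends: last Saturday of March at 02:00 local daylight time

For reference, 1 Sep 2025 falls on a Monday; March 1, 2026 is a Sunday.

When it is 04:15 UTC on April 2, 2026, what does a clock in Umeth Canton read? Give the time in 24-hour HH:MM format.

09:15

1 September 2025 is a Monday, so the first Saturday is September 6 and the third is September 20.
1 March 2026 is a Sunday, so Saturdays fall on 7, 14, 21, 28; the last is March 28.
At the standard offset (UTC+05:00), 04:15 UTC + 5h = 09:15 Umeth Canton standard time.
Daylight saving runs 20 September 2025 – 28 March 2026; the standard-time date in Umeth Canton, April 2, 2026, is outside that window, so Umeth Canton is on standard time at UTC+05:00.
04:15 UTC + 5h = 09:15 local.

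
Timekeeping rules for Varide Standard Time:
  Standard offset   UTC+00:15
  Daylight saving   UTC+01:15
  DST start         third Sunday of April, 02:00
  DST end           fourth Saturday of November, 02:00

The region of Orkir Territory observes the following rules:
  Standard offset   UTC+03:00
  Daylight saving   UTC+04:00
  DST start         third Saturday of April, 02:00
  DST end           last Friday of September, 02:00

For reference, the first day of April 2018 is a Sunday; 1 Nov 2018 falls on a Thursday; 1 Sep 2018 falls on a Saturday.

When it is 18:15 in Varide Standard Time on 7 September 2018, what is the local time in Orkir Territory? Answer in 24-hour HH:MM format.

21:00

1 April 2018 is a Sunday, so the first Sunday is April 1 and the third is April 15.
1 November 2018 is a Thursday, so the first Saturday is November 3 and the fourth is November 24.
Daylight saving runs 15 April – 24 November; 7 September 2018 is inside that window, so Varide Standard Time is at UTC+01:15.
18:15 Varide Standard Time − 1h15m = 17:00 UTC.
1 April 2018 is a Sunday, so the first Saturday is April 7 and the third is April 21.
1 September 2018 is a Saturday, so Fridays fall on 7, 14, 21, 28; the last is September 28.
At the standard offset (UTC+03:00), 17:00 UTC + 3h = 20:00 Orkir Territory standard time.
Daylight saving runs 21 April – 28 September; the standard-time date in Orkir Territory, 7 September 2018, is inside that window, so Orkir Territory is at UTC+04:00.
17:00 UTC + 4h = 21:00 Orkir Territory.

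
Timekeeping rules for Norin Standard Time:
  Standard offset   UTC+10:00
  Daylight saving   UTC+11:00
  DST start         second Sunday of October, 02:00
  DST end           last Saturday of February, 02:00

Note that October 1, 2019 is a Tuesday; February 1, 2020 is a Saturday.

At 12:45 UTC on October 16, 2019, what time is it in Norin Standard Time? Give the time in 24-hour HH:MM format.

23:45

1 October 2019 is a Tuesday, so the first Sunday is October 6 and the second is October 13.
1 February 2020 is a Saturday, so Saturdays fall on 1, 8, 15, 22, 29; the last is February 29.
At the standard offset (UTC+10:00), 12:45 UTC + 10h = 22:45 Norin Standard Time standard time.
The standard-time date in Norin Standard Time, October 16, 2019, lies within the daylight-saving period (13 October 2019 – 29 February 2020), so Norin Standard Time is on daylight time, UTC+11:00.
12:45 UTC + 11h = 23:45 local.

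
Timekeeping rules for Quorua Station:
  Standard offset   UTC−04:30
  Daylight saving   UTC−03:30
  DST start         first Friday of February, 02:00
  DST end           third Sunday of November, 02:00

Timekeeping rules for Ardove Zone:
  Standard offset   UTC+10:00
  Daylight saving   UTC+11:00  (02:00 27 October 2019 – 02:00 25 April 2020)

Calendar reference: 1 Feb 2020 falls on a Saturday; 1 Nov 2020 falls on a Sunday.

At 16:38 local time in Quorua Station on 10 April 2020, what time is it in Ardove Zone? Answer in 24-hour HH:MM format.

1 February 2020 is a Saturday, so the first Friday is February 7.
1 November 2020 is a Sunday, so the first Sunday is November 1 and the third is November 15.
Daylight saving runs 7 February – 15 November; 10 April 2020 is inside that window, so Quorua Station is at UTC−03:30.
16:38 Quorua Station + 3h30m = 20:08 UTC.
At the standard offset (UTC+10:00), 20:08 UTC + 10h = 06:08 Ardove Zone standard time (rolling into the next day, 11 April 2020).
Daylight saving runs 27 October 2019 – 25 April 2020; the standard-time date in Ardove Zone, 11 April 2020, is inside that window, so Ardove Zone is at UTC+11:00.
20:08 UTC + 11h = 07:08 Ardove Zone (rolling into the next day, 11 April 2020).

07:08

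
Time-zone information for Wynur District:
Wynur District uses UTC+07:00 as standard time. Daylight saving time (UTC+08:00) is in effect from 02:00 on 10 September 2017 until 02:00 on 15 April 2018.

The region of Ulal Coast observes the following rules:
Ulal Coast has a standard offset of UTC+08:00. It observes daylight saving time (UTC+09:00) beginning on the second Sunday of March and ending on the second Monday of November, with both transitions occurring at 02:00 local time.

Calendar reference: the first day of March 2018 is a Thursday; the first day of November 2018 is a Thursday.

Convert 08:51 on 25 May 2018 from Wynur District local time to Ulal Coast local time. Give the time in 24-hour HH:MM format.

10:51

25 May 2018 does not fall between 10 September 2017 and 15 April 2018, so daylight saving is not in effect and Wynur District is at UTC+07:00.
08:51 Wynur District − 7h = 01:51 UTC.
1 March 2018 is a Thursday, so the first Sunday is March 4 and the second is March 11.
1 November 2018 is a Thursday, so the first Monday is November 5 and the second is November 12.
At the standard offset (UTC+08:00), 01:51 UTC + 8h = 09:51 Ulal Coast standard time.
Daylight saving runs 11 March – 12 November; the standard-time date in Ulal Coast, 25 May 2018, is inside that window, so Ulal Coast is at UTC+09:00.
01:51 UTC + 9h = 10:51 Ulal Coast.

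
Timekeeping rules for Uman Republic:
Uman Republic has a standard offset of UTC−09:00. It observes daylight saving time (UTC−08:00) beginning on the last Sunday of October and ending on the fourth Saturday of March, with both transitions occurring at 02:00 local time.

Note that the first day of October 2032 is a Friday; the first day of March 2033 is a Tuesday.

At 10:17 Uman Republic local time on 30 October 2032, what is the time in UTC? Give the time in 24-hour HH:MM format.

1 October 2032 is a Friday, so Sundays fall on 3, 10, 17, 24, 31; the last is October 31.
1 March 2033 is a Tuesday, so the first Saturday is March 5 and the fourth is March 26.
30 October 2032 is outside the daylight-saving period (31 October 2032 – 26 March 2033), so Uman Republic is on standard time, UTC−09:00.
10:17 local + 9h = 19:17 UTC.

19:17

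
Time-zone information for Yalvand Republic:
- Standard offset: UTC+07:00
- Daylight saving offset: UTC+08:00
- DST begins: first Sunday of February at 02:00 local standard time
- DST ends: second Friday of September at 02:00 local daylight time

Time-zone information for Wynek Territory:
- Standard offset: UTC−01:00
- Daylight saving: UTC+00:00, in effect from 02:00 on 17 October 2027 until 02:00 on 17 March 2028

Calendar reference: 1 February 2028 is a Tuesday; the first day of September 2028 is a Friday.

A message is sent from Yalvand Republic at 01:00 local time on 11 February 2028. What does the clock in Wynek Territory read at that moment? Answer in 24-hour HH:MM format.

1 February 2028 is a Tuesday, so the first Sunday is February 6.
1 September 2028 is a Friday, so the first Friday is September 1 and the second is September 8.
11 February 2028 falls between 6 February and 8 September, so daylight saving is in effect and Yalvand Republic is at UTC+08:00.
01:00 Yalvand Republic − 8h = 17:00 UTC (rolling into the previous day, 10 February 2028).
At the standard offset (UTC−01:00), 17:00 UTC − 1h = 16:00 Wynek Territory standard time.
The standard-time date in Wynek Territory, 10 February 2028, falls between 17 October 2027 and 17 March 2028, so daylight saving is in effect and Wynek Territory is at UTC+00:00.
17:00 UTC + 0h = 17:00 Wynek Territory.

17:00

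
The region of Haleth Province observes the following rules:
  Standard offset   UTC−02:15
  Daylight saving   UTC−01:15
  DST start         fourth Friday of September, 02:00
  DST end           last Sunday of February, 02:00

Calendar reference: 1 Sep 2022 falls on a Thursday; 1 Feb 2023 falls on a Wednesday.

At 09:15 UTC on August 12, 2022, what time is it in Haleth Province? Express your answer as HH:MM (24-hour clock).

07:00

1 September 2022 is a Thursday, so the first Friday is September 2 and the fourth is September 23.
1 February 2023 is a Wednesday, so Sundays fall on 5, 12, 19, 26; the last is February 26.
At the standard offset (UTC−02:15), 09:15 UTC − 2h15m = 07:00 Haleth Province standard time.
The standard-time date in Haleth Province, August 12, 2022, does not fall between 23 September 2022 and 26 February 2023, so daylight saving is not in effect and Haleth Province is at UTC−02:15.
09:15 UTC − 2h15m = 07:00 local.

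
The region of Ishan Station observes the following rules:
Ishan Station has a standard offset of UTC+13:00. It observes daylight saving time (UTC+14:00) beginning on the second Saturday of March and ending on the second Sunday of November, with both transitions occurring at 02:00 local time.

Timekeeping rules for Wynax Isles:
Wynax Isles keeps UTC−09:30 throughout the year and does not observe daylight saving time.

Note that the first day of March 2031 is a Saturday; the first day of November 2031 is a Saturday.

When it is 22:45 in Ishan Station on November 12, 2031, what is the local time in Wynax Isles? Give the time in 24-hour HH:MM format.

1 March 2031 is a Saturday, so the first Saturday is March 1 and the second is March 8.
1 November 2031 is a Saturday, so the first Sunday is November 2 and the second is November 9.
November 12, 2031 does not fall between 8 March and 9 November, so daylight saving is not in effect and Ishan Station is at UTC+13:00.
22:45 Ishan Station − 13h = 09:45 UTC.
Wynax Isles has no daylight saving, so its offset is UTC−09:30 year-round.
09:45 UTC − 9h30m = 00:15 Wynax Isles.

00:15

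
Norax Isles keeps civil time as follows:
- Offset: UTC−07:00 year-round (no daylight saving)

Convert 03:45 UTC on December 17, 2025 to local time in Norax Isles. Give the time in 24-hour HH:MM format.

20:45

Norax Isles stays on UTC−07:00 all year.
03:45 UTC − 7h = 20:45 local (rolling into the previous day, 16 December 2025).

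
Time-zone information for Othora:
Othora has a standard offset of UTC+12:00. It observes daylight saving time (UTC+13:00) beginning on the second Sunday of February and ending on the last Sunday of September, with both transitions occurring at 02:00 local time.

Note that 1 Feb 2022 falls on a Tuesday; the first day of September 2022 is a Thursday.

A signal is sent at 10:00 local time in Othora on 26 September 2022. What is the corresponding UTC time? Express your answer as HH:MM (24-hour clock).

1 February 2022 is a Tuesday, so the first Sunday is February 6 and the second is February 13.
1 September 2022 is a Thursday, so Sundays fall on 4, 11, 18, 25; the last is September 25.
26 September 2022 does not fall between 13 February and 25 September, so daylight saving is not in effect and Othora is at UTC+12:00.
10:00 local − 12h = 22:00 UTC (rolling into the previous day, 25 September 2022).

22:00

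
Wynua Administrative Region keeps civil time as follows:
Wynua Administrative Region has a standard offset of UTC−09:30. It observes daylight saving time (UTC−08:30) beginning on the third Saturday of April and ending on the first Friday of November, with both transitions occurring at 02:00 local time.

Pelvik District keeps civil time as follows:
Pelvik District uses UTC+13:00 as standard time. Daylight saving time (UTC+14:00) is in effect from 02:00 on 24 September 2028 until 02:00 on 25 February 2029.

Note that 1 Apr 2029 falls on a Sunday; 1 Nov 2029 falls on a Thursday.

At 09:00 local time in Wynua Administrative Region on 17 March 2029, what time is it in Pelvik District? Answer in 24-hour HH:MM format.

1 April 2029 is a Sunday, so the first Saturday is April 7 and the third is April 21.
1 November 2029 is a Thursday, so the first Friday is November 2.
17 March 2029 does not fall between 21 April and 2 November, so daylight saving is not in effect and Wynua Administrative Region is at UTC−09:30.
09:00 Wynua Administrative Region + 9h30m = 18:30 UTC.
At the standard offset (UTC+13:00), 18:30 UTC + 13h = 07:30 Pelvik District standard time (rolling into the next day, 18 March 2029).
The standard-time date in Pelvik District, 18 March 2029, does not fall between 24 September 2028 and 25 February 2029, so daylight saving is not in effect and Pelvik District is at UTC+13:00.
18:30 UTC + 13h = 07:30 Pelvik District (rolling into the next day, 18 March 2029).

07:30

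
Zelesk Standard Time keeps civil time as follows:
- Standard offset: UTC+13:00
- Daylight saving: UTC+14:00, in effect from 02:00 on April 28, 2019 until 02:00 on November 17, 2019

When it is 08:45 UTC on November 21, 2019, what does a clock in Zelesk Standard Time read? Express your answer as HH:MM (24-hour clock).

21:45

At the standard offset (UTC+13:00), 08:45 UTC + 13h = 21:45 Zelesk Standard Time standard time.
The standard-time date in Zelesk Standard Time, November 21, 2019, does not fall between 28 April and 17 November, so daylight saving is not in effect and Zelesk Standard Time is at UTC+13:00.
08:45 UTC + 13h = 21:45 local.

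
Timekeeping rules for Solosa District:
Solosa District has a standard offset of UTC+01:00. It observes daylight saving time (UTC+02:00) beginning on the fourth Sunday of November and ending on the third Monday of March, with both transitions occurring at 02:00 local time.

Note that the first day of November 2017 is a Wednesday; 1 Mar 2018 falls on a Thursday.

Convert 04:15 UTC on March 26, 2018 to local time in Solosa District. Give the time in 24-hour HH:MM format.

05:15

1 November 2017 is a Wednesday, so the first Sunday is November 5 and the fourth is November 26.
1 March 2018 is a Thursday, so the first Monday is March 5 and the third is March 19.
At the standard offset (UTC+01:00), 04:15 UTC + 1h = 05:15 Solosa District standard time.
The standard-time date in Solosa District, March 26, 2018, does not fall between 26 November 2017 and 19 March 2018, so daylight saving is not in effect and Solosa District is at UTC+01:00.
04:15 UTC + 1h = 05:15 local.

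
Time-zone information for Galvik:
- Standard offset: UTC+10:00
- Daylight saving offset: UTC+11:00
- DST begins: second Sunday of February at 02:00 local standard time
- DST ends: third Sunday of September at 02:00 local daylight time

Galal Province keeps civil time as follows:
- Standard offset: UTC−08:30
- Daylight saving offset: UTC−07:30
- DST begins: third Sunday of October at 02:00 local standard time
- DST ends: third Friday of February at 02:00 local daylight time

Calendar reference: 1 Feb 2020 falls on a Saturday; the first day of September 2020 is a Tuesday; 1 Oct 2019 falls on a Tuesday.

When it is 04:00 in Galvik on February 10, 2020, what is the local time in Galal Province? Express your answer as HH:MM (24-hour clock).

1 February 2020 is a Saturday, so the first Sunday is February 2 and the second is February 9.
1 September 2020 is a Tuesday, so the first Sunday is September 6 and the third is September 20.
Daylight saving runs 9 February – 20 September; February 10, 2020 is inside that window, so Galvik is at UTC+11:00.
04:00 Galvik − 11h = 17:00 UTC (rolling into the previous day, 9 February 2020).
1 October 2019 is a Tuesday, so the first Sunday is October 6 and the third is October 20.
1 February 2020 is a Saturday, so the first Friday is February 7 and the third is February 21.
At the standard offset (UTC−08:30), 17:00 UTC − 8h30m = 08:30 Galal Province standard time.
The standard-time date in Galal Province, February 9, 2020, falls between 20 October 2019 and 21 February 2020, so daylight saving is in effect and Galal Province is at UTC−07:30.
17:00 UTC − 7h30m = 09:30 Galal Province.

09:30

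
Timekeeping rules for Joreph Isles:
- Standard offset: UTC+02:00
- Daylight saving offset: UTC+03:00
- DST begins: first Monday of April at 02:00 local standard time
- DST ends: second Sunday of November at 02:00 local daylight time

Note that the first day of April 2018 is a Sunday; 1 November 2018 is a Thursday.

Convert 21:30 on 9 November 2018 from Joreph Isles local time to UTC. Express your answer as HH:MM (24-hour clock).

18:30

1 April 2018 is a Sunday, so the first Monday is April 2.
1 November 2018 is a Thursday, so the first Sunday is November 4 and the second is November 11.
Daylight saving runs 2 April – 11 November; 9 November 2018 is inside that window, so Joreph Isles is at UTC+03:00.
21:30 local − 3h = 18:30 UTC.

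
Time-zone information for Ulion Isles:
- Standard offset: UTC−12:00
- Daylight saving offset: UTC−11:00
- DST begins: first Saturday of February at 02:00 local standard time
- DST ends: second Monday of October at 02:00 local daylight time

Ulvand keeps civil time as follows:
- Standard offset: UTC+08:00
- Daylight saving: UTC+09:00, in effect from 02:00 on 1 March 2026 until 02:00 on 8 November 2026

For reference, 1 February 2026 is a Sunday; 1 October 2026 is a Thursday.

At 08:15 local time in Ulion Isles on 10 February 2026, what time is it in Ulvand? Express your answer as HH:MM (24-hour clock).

03:15

1 February 2026 is a Sunday, so the first Saturday is February 7.
1 October 2026 is a Thursday, so the first Monday is October 5 and the second is October 12.
10 February 2026 lies within the daylight-saving period (7 February – 12 October), so Ulion Isles is on daylight time, UTC−11:00.
08:15 Ulion Isles + 11h = 19:15 UTC.
At the standard offset (UTC+08:00), 19:15 UTC + 8h = 03:15 Ulvand standard time (rolling into the next day, 11 February 2026).
Daylight saving runs 1 March – 8 November; the standard-time date in Ulvand, 11 February 2026, is outside that window, so Ulvand is on standard time at UTC+08:00.
19:15 UTC + 8h = 03:15 Ulvand (rolling into the next day, 11 February 2026).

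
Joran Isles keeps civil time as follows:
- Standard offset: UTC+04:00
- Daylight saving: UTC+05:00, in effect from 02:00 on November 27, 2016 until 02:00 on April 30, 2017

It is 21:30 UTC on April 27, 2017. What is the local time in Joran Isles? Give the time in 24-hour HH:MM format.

At the standard offset (UTC+04:00), 21:30 UTC + 4h = 01:30 Joran Isles standard time (rolling into the next day, 28 April 2017).
Daylight saving runs 27 November 2016 – 30 April 2017; the standard-time date in Joran Isles, April 28, 2017, is inside that window, so Joran Isles is at UTC+05:00.
21:30 UTC + 5h = 02:30 local (rolling into the next day, 28 April 2017).

02:30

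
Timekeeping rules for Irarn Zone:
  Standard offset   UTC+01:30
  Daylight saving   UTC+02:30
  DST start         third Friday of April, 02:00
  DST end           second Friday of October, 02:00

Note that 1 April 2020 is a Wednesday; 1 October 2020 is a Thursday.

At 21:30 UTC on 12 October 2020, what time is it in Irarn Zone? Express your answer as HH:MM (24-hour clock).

23:00

1 April 2020 is a Wednesday, so the first Friday is April 3 and the third is April 17.
1 October 2020 is a Thursday, so the first Friday is October 2 and the second is October 9.
At the standard offset (UTC+01:30), 21:30 UTC + 1h30m = 23:00 Irarn Zone standard time.
The standard-time date in Irarn Zone, 12 October 2020, does not fall between 17 April and 9 October, so daylight saving is not in effect and Irarn Zone is at UTC+01:30.
21:30 UTC + 1h30m = 23:00 local.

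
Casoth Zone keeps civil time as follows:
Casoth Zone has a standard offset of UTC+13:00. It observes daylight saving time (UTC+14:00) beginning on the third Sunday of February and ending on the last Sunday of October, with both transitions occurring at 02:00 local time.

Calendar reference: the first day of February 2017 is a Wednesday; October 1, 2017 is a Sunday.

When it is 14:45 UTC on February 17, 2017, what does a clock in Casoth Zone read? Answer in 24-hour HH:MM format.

03:45

1 February 2017 is a Wednesday, so the first Sunday is February 5 and the third is February 19.
1 October 2017 is a Sunday, so Sundays fall on 1, 8, 15, 22, 29; the last is October 29.
At the standard offset (UTC+13:00), 14:45 UTC + 13h = 03:45 Casoth Zone standard time (rolling into the next day, 18 February 2017).
The standard-time date in Casoth Zone, February 18, 2017, is outside the daylight-saving period (19 February – 29 October), so Casoth Zone is on standard time, UTC+13:00.
14:45 UTC + 13h = 03:45 local (rolling into the next day, 18 February 2017).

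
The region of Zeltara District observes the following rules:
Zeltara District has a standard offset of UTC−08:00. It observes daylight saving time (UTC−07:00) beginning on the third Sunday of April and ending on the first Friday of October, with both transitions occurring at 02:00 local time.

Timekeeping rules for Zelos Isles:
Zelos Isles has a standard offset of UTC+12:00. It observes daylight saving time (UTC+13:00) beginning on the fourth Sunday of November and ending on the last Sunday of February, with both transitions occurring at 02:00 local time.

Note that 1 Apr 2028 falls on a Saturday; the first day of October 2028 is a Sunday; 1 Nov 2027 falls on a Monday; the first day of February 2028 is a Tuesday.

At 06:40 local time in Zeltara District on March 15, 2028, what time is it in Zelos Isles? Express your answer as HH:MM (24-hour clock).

1 April 2028 is a Saturday, so the first Sunday is April 2 and the third is April 16.
1 October 2028 is a Sunday, so the first Friday is October 6.
March 15, 2028 is outside the daylight-saving period (16 April – 6 October), so Zeltara District is on standard time, UTC−08:00.
06:40 Zeltara District + 8h = 14:40 UTC.
1 November 2027 is a Monday, so the first Sunday is November 7 and the fourth is November 28.
1 February 2028 is a Tuesday, so Sundays fall on 6, 13, 20, 27; the last is February 27.
At the standard offset (UTC+12:00), 14:40 UTC + 12h = 02:40 Zelos Isles standard time (rolling into the next day, 16 March 2028).
The standard-time date in Zelos Isles, March 16, 2028, is outside the daylight-saving period (28 November 2027 – 27 February 2028), so Zelos Isles is on standard time, UTC+12:00.
14:40 UTC + 12h = 02:40 Zelos Isles (rolling into the next day, 16 March 2028).

02:40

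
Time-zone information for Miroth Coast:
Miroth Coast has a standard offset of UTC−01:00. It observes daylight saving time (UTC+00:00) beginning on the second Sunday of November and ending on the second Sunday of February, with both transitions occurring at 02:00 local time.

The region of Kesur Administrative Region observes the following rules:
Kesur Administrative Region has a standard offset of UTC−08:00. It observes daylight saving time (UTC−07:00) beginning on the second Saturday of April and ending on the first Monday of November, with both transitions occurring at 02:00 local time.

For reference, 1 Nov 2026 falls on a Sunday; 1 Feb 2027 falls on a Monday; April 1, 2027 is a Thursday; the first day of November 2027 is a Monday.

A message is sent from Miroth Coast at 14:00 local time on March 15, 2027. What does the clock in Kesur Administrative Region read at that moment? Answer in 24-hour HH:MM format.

07:00

1 November 2026 is a Sunday, so the first Sunday is November 1 and the second is November 8.
1 February 2027 is a Monday, so the first Sunday is February 7 and the second is February 14.
March 15, 2027 is outside the daylight-saving period (8 November 2026 – 14 February 2027), so Miroth Coast is on standard time, UTC−01:00.
14:00 Miroth Coast + 1h = 15:00 UTC.
1 April 2027 is a Thursday, so the first Saturday is April 3 and the second is April 10.
1 November 2027 is a Monday, so the first Monday is November 1.
At the standard offset (UTC−08:00), 15:00 UTC − 8h = 07:00 Kesur Administrative Region standard time.
The standard-time date in Kesur Administrative Region, March 15, 2027, does not fall between 10 April and 1 November, so daylight saving is not in effect and Kesur Administrative Region is at UTC−08:00.
15:00 UTC − 8h = 07:00 Kesur Administrative Region.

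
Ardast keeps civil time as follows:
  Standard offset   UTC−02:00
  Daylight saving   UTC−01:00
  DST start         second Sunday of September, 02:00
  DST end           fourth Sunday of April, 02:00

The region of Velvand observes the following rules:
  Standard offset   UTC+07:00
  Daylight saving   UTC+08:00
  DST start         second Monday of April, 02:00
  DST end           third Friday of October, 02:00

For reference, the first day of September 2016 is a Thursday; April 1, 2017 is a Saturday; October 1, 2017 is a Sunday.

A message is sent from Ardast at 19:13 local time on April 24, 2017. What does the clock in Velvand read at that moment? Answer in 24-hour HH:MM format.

1 September 2016 is a Thursday, so the first Sunday is September 4 and the second is September 11.
1 April 2017 is a Saturday, so the first Sunday is April 2 and the fourth is April 23.
April 24, 2017 is outside the daylight-saving period (11 September 2016 – 23 April 2017), so Ardast is on standard time, UTC−02:00.
19:13 Ardast + 2h = 21:13 UTC.
1 April 2017 is a Saturday, so the first Monday is April 3 and the second is April 10.
1 October 2017 is a Sunday, so the first Friday is October 6 and the third is October 20.
At the standard offset (UTC+07:00), 21:13 UTC + 7h = 04:13 Velvand standard time (rolling into the next day, 25 April 2017).
The standard-time date in Velvand, April 25, 2017, lies within the daylight-saving period (10 April – 20 October), so Velvand is on daylight time, UTC+08:00.
21:13 UTC + 8h = 05:13 Velvand (rolling into the next day, 25 April 2017).

05:13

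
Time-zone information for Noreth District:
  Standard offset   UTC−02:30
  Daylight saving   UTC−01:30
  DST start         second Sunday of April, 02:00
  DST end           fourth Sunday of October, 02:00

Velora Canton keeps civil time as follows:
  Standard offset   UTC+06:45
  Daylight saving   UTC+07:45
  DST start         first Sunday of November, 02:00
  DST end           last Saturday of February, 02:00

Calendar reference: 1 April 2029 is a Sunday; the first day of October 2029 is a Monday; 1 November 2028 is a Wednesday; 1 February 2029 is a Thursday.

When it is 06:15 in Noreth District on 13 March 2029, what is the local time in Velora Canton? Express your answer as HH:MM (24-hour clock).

1 April 2029 is a Sunday, so the first Sunday is April 1 and the second is April 8.
1 October 2029 is a Monday, so the first Sunday is October 7 and the fourth is October 28.
Daylight saving runs 8 April – 28 October; 13 March 2029 is outside that window, so Noreth District is on standard time at UTC−02:30.
06:15 Noreth District + 2h30m = 08:45 UTC.
1 November 2028 is a Wednesday, so the first Sunday is November 5.
1 February 2029 is a Thursday, so Saturdays fall on 3, 10, 17, 24; the last is February 24.
At the standard offset (UTC+06:45), 08:45 UTC + 6h45m = 15:30 Velora Canton standard time.
The standard-time date in Velora Canton, 13 March 2029, does not fall between 5 November 2028 and 24 February 2029, so daylight saving is not in effect and Velora Canton is at UTC+06:45.
08:45 UTC + 6h45m = 15:30 Velora Canton.

15:30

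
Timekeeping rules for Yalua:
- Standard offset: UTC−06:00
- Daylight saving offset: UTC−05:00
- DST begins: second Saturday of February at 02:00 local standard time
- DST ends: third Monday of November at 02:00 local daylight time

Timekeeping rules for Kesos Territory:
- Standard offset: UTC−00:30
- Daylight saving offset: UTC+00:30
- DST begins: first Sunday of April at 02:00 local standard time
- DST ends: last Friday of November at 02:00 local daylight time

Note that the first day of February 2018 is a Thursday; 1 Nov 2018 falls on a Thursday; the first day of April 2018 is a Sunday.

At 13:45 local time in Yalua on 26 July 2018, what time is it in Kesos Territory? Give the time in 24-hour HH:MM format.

1 February 2018 is a Thursday, so the first Saturday is February 3 and the second is February 10.
1 November 2018 is a Thursday, so the first Monday is November 5 and the third is November 19.
26 July 2018 falls between 10 February and 19 November, so daylight saving is in effect and Yalua is at UTC−05:00.
13:45 Yalua + 5h = 18:45 UTC.
1 April 2018 is a Sunday, so the first Sunday is April 1.
1 November 2018 is a Thursday, so Fridays fall on 2, 9, 16, 23, 30; the last is November 30.
At the standard offset (UTC−00:30), 18:45 UTC − 0h30m = 18:15 Kesos Territory standard time.
The standard-time date in Kesos Territory, 26 July 2018, falls between 1 April and 30 November, so daylight saving is in effect and Kesos Territory is at UTC+00:30.
18:45 UTC + 0h30m = 19:15 Kesos Territory.

19:15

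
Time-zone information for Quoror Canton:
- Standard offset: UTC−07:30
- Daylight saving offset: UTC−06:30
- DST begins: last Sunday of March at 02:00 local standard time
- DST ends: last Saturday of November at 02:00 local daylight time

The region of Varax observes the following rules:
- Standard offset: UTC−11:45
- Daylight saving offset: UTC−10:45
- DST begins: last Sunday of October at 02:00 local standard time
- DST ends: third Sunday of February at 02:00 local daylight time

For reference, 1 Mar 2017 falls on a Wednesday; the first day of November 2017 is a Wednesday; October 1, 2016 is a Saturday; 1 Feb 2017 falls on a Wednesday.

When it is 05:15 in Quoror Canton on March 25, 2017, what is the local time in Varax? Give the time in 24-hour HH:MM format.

01:00

1 March 2017 is a Wednesday, so Sundays fall on 5, 12, 19, 26; the last is March 26.
1 November 2017 is a Wednesday, so Saturdays fall on 4, 11, 18, 25; the last is November 25.
Daylight saving runs 26 March – 25 November; March 25, 2017 is outside that window, so Quoror Canton is on standard time at UTC−07:30.
05:15 Quoror Canton + 7h30m = 12:45 UTC.
1 October 2016 is a Saturday, so Sundays fall on 2, 9, 16, 23, 30; the last is October 30.
1 February 2017 is a Wednesday, so the first Sunday is February 5 and the third is February 19.
At the standard offset (UTC−11:45), 12:45 UTC − 11h45m = 01:00 Varax standard time.
The standard-time date in Varax, March 25, 2017, does not fall between 30 October 2016 and 19 February 2017, so daylight saving is not in effect and Varax is at UTC−11:45.
12:45 UTC − 11h45m = 01:00 Varax.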